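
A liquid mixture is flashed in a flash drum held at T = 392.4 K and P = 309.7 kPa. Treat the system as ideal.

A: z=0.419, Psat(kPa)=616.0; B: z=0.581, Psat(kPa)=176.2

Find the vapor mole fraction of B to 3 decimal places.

Raoult's law: Kᵢ = Pᵢˢᵃᵗ/P = Pᵢˢᵃᵗ/309.7.
  K_A = 616.0/309.7 = 1.98902, K_B = 176.2/309.7 = 0.56894
Let β = V/F and solve Σ zᵢ(Kᵢ−1)/(1+β(Kᵢ−1)) = 0.
Feasibility: ΣzᵢKᵢ = 1.164, Σzᵢ/Kᵢ = 1.232 — both > 1, two phases present.
Binary case is linear: z₁(K₁−1)(1+β(K₂−1)) + z₂(K₂−1)(1+β(K₁−1)) = 0
⇒ β = [z₁(K₁−1)+z₂(K₂−1)] / [−(K₁−1)(K₂−1)] = 0.1640/0.4263 = 0.385
Compositions from xᵢ = zᵢ/(1+β(Kᵢ−1)), yᵢ = Kᵢxᵢ:
  A: x = 0.304, y = 0.604
  B: x = 0.696, y = 0.396

y_B = 0.396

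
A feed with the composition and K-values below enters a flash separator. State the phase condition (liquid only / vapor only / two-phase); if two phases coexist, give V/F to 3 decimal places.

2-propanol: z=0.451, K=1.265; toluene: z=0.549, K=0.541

ΣzᵢKᵢ = 0.868; Σzᵢ/Kᵢ = 1.371.
Since ΣzᵢKᵢ < 1 the mixture is below its bubble point — single liquid phase.

liquid only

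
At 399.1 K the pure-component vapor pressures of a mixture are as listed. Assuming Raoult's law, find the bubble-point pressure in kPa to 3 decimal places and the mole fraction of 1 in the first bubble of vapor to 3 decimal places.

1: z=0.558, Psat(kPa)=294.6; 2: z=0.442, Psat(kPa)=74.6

At the bubble point ψ → 0, so ΣzᵢKᵢ = 1 with Kᵢ = Pᵢˢᵃᵗ/P ⇒ P = ΣzᵢPᵢˢᵃᵗ.
P = 0.558·294.6 + 0.442·74.6 = 197.360 kPa
yᵢ = zᵢPᵢˢᵃᵗ/P ⇒ y_1 = 0.558·294.6/197.360 = 0.833

Pbub = 197.360 kPa, y_1 = 0.833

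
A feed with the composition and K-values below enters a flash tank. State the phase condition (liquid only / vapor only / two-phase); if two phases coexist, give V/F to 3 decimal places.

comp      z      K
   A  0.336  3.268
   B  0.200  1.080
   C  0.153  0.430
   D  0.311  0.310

ΣzᵢKᵢ = 1.476; Σzᵢ/Kᵢ = 1.647.
Both exceed 1, so a two-phase solution exists.
Material balance + equilibrium reduce to Σ zᵢ(Kᵢ−1)/(1+ψ(Kᵢ−1)) = 0.
Newton–Raphson from ψ = 0.66:
  ψ = 0.660: g = -0.2134, g' = -0.905 → ψ = 0.424
  ψ = 0.424: g = -0.0146, g' = -0.833 → ψ = 0.407
Converged at ψ = 0.407.

two-phase, V/F = 0.407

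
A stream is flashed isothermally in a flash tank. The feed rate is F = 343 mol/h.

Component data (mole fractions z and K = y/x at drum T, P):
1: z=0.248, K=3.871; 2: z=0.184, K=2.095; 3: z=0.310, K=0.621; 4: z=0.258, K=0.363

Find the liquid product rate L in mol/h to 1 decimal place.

Iterate (Newton) starting at β = 0.5:
  β = 0.500: g = 0.0364, g' = -0.730 → β = 0.550
  β = 0.550: g = 0.0005, g' = -0.712 → β = 0.551
Converged at β = 0.551.
Then V = β·F = 0.5506·343 = 188.9 mol/h and L = F − V = 154.1 mol/h.

L = 154.1 mol/h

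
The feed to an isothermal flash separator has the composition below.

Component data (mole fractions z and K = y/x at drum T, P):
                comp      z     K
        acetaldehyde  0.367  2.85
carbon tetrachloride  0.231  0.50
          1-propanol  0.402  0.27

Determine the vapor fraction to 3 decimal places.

ψ = 0.223

Material balance + equilibrium reduce to Σ zᵢ(Kᵢ−1)/(1+ψ(Kᵢ−1)) = 0.
g(0) = ΣzᵢKᵢ − 1 = 0.270 and g(1) = 1 − Σzᵢ/Kᵢ = -1.080, so a root lies in (0, 1).
Newton iteration, ψ⁰ = 0.5:
  ψ = 0.500: g = -0.2634, g' = -0.973 → ψ = 0.229
  ψ = 0.229: g = -0.0061, g' = -1.002 → ψ = 0.223
Converged at ψ = 0.223.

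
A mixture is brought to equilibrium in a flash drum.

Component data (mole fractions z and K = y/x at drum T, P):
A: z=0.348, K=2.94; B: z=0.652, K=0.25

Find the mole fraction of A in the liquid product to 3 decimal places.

Rachford–Rice: g(β) = Σ zᵢ(Kᵢ−1)/(1+β(Kᵢ−1)) = 0.
Feasibility: ΣzᵢKᵢ = 1.186, Σzᵢ/Kᵢ = 2.726 — both > 1, two phases present.
Iterate (Newton) starting at β = 0.37:
  β = 0.370: g = -0.2838, g' = -1.146 → β = 0.122
  β = 0.122: g = 0.0071, g' = -1.300 → β = 0.128
Converged at β = 0.128.
Compositions from xᵢ = zᵢ/(1+β(Kᵢ−1)), yᵢ = Kᵢxᵢ:
  A: x = 0.279, y = 0.820
  B: x = 0.721, y = 0.180

x_A = 0.279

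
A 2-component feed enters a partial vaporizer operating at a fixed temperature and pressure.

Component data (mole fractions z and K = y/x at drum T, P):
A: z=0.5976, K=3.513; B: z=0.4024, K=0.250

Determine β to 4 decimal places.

β = 0.6367

Let β = V/F and solve Σ zᵢ(Kᵢ−1)/(1+β(Kᵢ−1)) = 0.
Check two-phase: ΣzᵢKᵢ = 2.2000 > 1 and Σzᵢ/Kᵢ = 1.7797 > 1, so g(0) = 1.2000 > 0 and g(1) = -0.7797 < 0.
Binary case is linear: z₁(K₁−1)(1+β(K₂−1)) + z₂(K₂−1)(1+β(K₁−1)) = 0
⇒ β = [z₁(K₁−1)+z₂(K₂−1)] / [−(K₁−1)(K₂−1)] = 1.19997/1.88475 = 0.6367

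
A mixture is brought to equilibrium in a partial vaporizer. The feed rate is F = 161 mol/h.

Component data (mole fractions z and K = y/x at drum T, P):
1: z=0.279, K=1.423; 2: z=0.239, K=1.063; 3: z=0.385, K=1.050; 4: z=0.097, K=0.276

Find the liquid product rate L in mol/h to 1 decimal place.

L = 61.8 mol/h

Rachford–Rice: g(V/F) = Σ zᵢ(Kᵢ−1)/(1+V/F(Kᵢ−1)) = 0.
g(0) = ΣzᵢKᵢ − 1 = 0.082 and g(1) = 1 − Σzᵢ/Kᵢ = -0.139, so a root lies in (0, 1).
Iterate (Newton) starting at V/F = 0.37:
  V/F = 0.370: g = 0.0397, g' = -0.134 → V/F = 0.666
  V/F = 0.666: g = -0.0106, g' = -0.222 → V/F = 0.619
  V/F = 0.619: g = -0.0005, g' = -0.200 → V/F = 0.616
Converged at V/F = 0.616.
Then V = V/F·F = 0.6161·161 = 99.2 mol/h and L = F − V = 61.8 mol/h.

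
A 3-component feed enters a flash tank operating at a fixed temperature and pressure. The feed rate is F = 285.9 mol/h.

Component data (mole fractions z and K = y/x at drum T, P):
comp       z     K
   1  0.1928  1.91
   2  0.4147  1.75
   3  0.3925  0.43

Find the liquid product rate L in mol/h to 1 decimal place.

Rachford–Rice: g(ψ) = Σ zᵢ(Kᵢ−1)/(1+ψ(Kᵢ−1)) = 0.
Check two-phase: ΣzᵢKᵢ = 1.2627 > 1 and Σzᵢ/Kᵢ = 1.2507 > 1, so g(0) = 0.2627 > 0 and g(1) = -0.2507 < 0.
Iterate (Newton) starting at ψ = 0.32:
  ψ = 0.3200: g = 0.11307, g' = -0.4382 → ψ = 0.5780
  ψ = 0.5780: g = -0.00171, g' = -0.4657 → ψ = 0.5743
Converged at ψ = 0.5743.
Then V = ψ·F = 0.5743·285.9 = 164.2 mol/h and L = F − V = 121.7 mol/h.

L = 121.7 mol/h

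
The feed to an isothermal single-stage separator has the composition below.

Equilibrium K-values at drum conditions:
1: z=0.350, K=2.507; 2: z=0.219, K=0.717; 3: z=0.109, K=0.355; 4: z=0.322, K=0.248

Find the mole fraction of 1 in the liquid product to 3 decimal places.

x_1 = 0.279

Newton–Raphson from ψ = 0.59:
  ψ = 0.590: g = -0.3440, g' = -0.955 → ψ = 0.230
  ψ = 0.230: g = -0.0497, g' = -0.787 → ψ = 0.167
  ψ = 0.167: g = 0.0010, g' = -0.822 → ψ = 0.168
Converged at ψ = 0.168.
Compositions from xᵢ = zᵢ/(1+ψ(Kᵢ−1)), yᵢ = Kᵢxᵢ:
  1: x = 0.279, y = 0.700
  2: x = 0.230, y = 0.165
  3: x = 0.122, y = 0.043
  4: x = 0.368, y = 0.091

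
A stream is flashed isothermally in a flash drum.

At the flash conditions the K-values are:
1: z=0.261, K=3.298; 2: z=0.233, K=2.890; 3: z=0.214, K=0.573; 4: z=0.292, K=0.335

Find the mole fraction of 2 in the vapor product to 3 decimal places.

Iterate (Newton) starting at V/F = 0.38:
  V/F = 0.380: g = 0.2076, g' = -0.962 → V/F = 0.596
  V/F = 0.596: g = 0.0161, g' = -0.854 → V/F = 0.615
Converged at V/F = 0.615.
Compositions from xᵢ = zᵢ/(1+V/F(Kᵢ−1)), yᵢ = Kᵢxᵢ:
  1: x = 0.108, y = 0.357
  2: x = 0.108, y = 0.311
  3: x = 0.290, y = 0.166
  4: x = 0.494, y = 0.165

y_2 = 0.311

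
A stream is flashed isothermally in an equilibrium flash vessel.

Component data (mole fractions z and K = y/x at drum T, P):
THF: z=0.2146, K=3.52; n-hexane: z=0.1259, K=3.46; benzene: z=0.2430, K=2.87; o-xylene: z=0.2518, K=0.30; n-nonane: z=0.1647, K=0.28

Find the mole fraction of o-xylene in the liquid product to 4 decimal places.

Material balance + equilibrium reduce to Σ zᵢ(Kᵢ−1)/(1+ψ(Kᵢ−1)) = 0.
Feasibility: ΣzᵢKᵢ = 2.0101, Σzᵢ/Kᵢ = 1.6096 — both > 1, two phases present.
Newton–Raphson from ψ = 0.5:
  ψ = 0.5000: g = 0.15655, g' = -1.1475 → ψ = 0.6364
  ψ = 0.6364: g = -0.00087, g' = -1.1861 → ψ = 0.6357
Converged at ψ = 0.6357.
Compositions from xᵢ = zᵢ/(1+ψ(Kᵢ−1)), yᵢ = Kᵢxᵢ:
  THF: x = 0.0825, y = 0.2903
  n-hexane: x = 0.0491, y = 0.1699
  benzene: x = 0.1110, y = 0.3186
  o-xylene: x = 0.4537, y = 0.1361
  n-nonane: x = 0.3037, y = 0.0850

x_o-xylene = 0.4537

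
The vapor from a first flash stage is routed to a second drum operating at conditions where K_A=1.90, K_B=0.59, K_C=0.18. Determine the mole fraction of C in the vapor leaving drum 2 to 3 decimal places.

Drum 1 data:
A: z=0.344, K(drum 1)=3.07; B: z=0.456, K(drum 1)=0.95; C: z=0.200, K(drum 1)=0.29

Drum 1:
Rachford–Rice: g(ψ₁) = Σ zᵢ(Kᵢ−1)/(1+ψ₁(Kᵢ−1)) = 0.
g(0) = ΣzᵢKᵢ − 1 = 0.547 and g(1) = 1 − Σzᵢ/Kᵢ = -0.282, so a root lies in (0, 1).
Newton–Raphson from ψ₁ = 0.5:
  ψ₁ = 0.500: g = 0.1064, g' = -0.599 → ψ₁ = 0.677
  ψ₁ = 0.677: g = -0.0008, g' = -0.631 → ψ₁ = 0.676
Converged at ψ₁ = 0.676.
Drum-1 compositions:
  A: x = 0.143, y = 0.440
  B: x = 0.472, y = 0.448
  C: x = 0.385, y = 0.112
Drum-2 feed = drum-1 vapor: z₂ = (0.4401, 0.4484, 0.1116).
Drum 2:
Let ψ₂ = V/F and solve Σ zᵢ(Kᵢ−1)/(1+ψ₂(Kᵢ−1)) = 0.
g(0) = ΣzᵢKᵢ − 1 = 0.121 and g(1) = 1 − Σzᵢ/Kᵢ = -0.611, so a root lies in (0, 1).
Iterate (Newton) starting at ψ₂ = 0.48:
  ψ₂ = 0.480: g = -0.1031, g' = -0.495 → ψ₂ = 0.271
  ψ₂ = 0.271: g = -0.0062, g' = -0.450 → ψ₂ = 0.258
Converged at ψ₂ = 0.258.
  A: x = 0.357, y = 0.679
  B: x = 0.501, y = 0.296
  C: x = 0.141, y = 0.025

y_C (drum 2) = 0.025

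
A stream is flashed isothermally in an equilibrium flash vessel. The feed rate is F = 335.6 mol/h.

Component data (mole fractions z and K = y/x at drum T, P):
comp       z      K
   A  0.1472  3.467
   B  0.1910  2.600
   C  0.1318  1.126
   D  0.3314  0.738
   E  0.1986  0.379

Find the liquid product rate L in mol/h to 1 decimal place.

Rachford–Rice: g(ψ) = Σ zᵢ(Kᵢ−1)/(1+ψ(Kᵢ−1)) = 0.
Check two-phase: ΣzᵢKᵢ = 1.4752 > 1 and Σzᵢ/Kᵢ = 1.2060 > 1, so g(0) = 0.4752 > 0 and g(1) = -0.2060 < 0.
Newton iteration, ψ⁰ = 0.5:
  ψ = 0.5000: g = 0.06920, g' = -0.5236 → ψ = 0.6322
  ψ = 0.6322: g = 0.00208, g' = -0.4996 → ψ = 0.6363
Converged at ψ = 0.6363.
Then V = ψ·F = 0.6363·335.6 = 213.6 mol/h and L = F − V = 122.0 mol/h.

L = 122.0 mol/h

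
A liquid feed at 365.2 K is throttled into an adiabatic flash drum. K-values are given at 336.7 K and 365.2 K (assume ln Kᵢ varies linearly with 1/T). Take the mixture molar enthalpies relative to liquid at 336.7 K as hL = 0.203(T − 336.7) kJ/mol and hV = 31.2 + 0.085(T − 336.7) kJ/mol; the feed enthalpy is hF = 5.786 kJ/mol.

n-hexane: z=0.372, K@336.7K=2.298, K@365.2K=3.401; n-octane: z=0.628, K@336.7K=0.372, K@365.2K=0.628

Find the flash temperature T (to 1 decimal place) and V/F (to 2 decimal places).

Adiabatic flash: solve Rachford–Rice at each trial T, then check hF = ψ·hV(T) + (1−ψ)·hL(T).
  T = 336.7 K: K = (2.298, 0.372), RR gives ψ = 0.109, H_out = 3.386 kJ/mol
  T = 365.2 K: K = (3.401, 0.628), RR gives ψ = 0.738, H_out = 26.342 kJ/mol
  T = 350.9 K: K = (2.816, 0.488), RR gives ψ = 0.381, H_out = 14.126 kJ/mol
  T = 343.8 K: K = (2.549, 0.427), RR gives ψ = 0.244, H_out = 8.855 kJ/mol
  T = 340.2 K: K = (2.420, 0.399), RR gives ψ = 0.176, H_out = 6.137 kJ/mol
  T = 338.4 K: K = (2.357, 0.385), RR gives ψ = 0.142, H_out = 4.740 kJ/mol
Linear interpolation between T = 338.4 (H_out = 4.740) and T = 340.2 (H_out = 6.137) on hF = 5.786 gives T ≈ 339.7 K, at which ψ = 0.17.

T = 339.7 K, V/F = 0.17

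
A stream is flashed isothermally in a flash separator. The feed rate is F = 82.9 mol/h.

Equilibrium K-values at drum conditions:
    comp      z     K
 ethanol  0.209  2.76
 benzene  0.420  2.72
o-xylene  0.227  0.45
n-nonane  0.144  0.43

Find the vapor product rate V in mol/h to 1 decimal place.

V = 75.7 mol/h

Rachford–Rice: g(β) = Σ zᵢ(Kᵢ−1)/(1+β(Kᵢ−1)) = 0.
Check two-phase: ΣzᵢKᵢ = 1.883 > 1 and Σzᵢ/Kᵢ = 1.069 > 1, so g(0) = 0.883 > 0 and g(1) = -0.069 < 0.
Iterate (Newton) starting at β = 0.62:
  β = 0.620: g = 0.2091, g' = -0.709 → β = 0.915
  β = 0.915: g = -0.0012, g' = -0.765 → β = 0.913
Converged at β = 0.913.
Then V = β·F = 0.9133·82.9 = 75.7 mol/h and L = F − V = 7.2 mol/h.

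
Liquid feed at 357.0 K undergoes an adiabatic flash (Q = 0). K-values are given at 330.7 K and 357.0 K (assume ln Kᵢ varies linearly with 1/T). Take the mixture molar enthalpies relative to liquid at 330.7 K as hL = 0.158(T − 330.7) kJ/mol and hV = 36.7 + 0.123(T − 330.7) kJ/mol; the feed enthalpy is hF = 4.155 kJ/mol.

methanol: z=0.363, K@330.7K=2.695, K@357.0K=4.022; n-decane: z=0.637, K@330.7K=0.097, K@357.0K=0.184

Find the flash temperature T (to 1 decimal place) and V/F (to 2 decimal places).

Adiabatic flash: solve Rachford–Rice at each trial T, then check hF = ψ·hV(T) + (1−ψ)·hL(T).
  T = 330.7 K: K = (2.695, 0.097), RR gives ψ = 0.026, H_out = 0.961 kJ/mol
  T = 357.0 K: K = (4.022, 0.184), RR gives ψ = 0.234, H_out = 12.530 kJ/mol
  T = 343.9 K: K = (3.320, 0.135), RR gives ψ = 0.145, H_out = 7.351 kJ/mol
  T = 337.3 K: K = (2.997, 0.115), RR gives ψ = 0.091, H_out = 4.370 kJ/mol
  T = 334.0 K: K = (2.844, 0.106), RR gives ψ = 0.060, H_out = 2.731 kJ/mol
  T = 335.6 K: K = (2.918, 0.110), RR gives ψ = 0.076, H_out = 3.541 kJ/mol
Linear interpolation between T = 335.6 (H_out = 3.541) and T = 337.3 (H_out = 4.370) on hF = 4.155 gives T ≈ 336.9 K, at which ψ = 0.09.

T = 336.9 K, V/F = 0.09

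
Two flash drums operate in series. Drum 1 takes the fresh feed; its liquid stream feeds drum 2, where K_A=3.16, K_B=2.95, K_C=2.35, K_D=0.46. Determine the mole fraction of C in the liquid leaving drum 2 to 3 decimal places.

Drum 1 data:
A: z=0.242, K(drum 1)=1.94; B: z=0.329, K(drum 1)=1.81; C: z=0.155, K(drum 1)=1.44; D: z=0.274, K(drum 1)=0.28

x_C (drum 2) = 0.066

Drum 1:
Let ψ₁ = V/F and solve Σ zᵢ(Kᵢ−1)/(1+ψ₁(Kᵢ−1)) = 0.
Feasibility: ΣzᵢKᵢ = 1.365, Σzᵢ/Kᵢ = 1.393 — both > 1, two phases present.
Newton–Raphson from ψ₁ = 0.32:
  ψ₁ = 0.320: g = 0.1900, g' = -0.525 → ψ₁ = 0.682
  ψ₁ = 0.682: g = -0.0245, g' = -0.734 → ψ₁ = 0.648
  ψ₁ = 0.648: g = -0.0007, g' = -0.693 → ψ₁ = 0.647
Converged at ψ₁ = 0.647.
Drum-1 compositions:
  A: x = 0.150, y = 0.292
  B: x = 0.216, y = 0.391
  C: x = 0.121, y = 0.174
  D: x = 0.513, y = 0.144
Drum-2 feed = drum-1 liquid: z₂ = (0.1505, 0.2159, 0.1206, 0.5130).
Drum 2:
Material balance + equilibrium reduce to Σ zᵢ(Kᵢ−1)/(1+ψ₂(Kᵢ−1)) = 0.
Feasibility: ΣzᵢKᵢ = 1.632, Σzᵢ/Kᵢ = 1.287 — both > 1, two phases present.
Newton–Raphson from ψ₂ = 0.5:
  ψ₂ = 0.500: g = 0.0871, g' = -0.732 → ψ₂ = 0.619
  ψ₂ = 0.619: g = 0.0024, g' = -0.700 → ψ₂ = 0.622
Converged at ψ₂ = 0.622.
  A: x = 0.064, y = 0.203
  B: x = 0.098, y = 0.288
  C: x = 0.066, y = 0.154
  D: x = 0.773, y = 0.355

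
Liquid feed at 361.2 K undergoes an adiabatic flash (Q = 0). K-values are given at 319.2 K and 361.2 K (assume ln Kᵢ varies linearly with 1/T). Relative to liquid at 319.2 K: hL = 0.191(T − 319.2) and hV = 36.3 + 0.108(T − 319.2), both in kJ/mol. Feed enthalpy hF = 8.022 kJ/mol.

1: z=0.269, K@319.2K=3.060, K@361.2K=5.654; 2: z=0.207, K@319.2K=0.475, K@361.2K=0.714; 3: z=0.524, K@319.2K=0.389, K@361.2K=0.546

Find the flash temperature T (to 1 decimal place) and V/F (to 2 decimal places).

T = 326.6 K, V/F = 0.18

Adiabatic flash: solve Rachford–Rice at each trial T, then check hF = ψ·hV(T) + (1−ψ)·hL(T).
  T = 319.2 K: K = (3.060, 0.475, 0.389), RR gives ψ = 0.104, H_out = 3.759 kJ/mol
  T = 361.2 K: K = (5.654, 0.714, 0.546), RR gives ψ = 0.499, H_out = 24.405 kJ/mol
  T = 340.2 K: K = (4.239, 0.590, 0.466), RR gives ψ = 0.312, H_out = 14.793 kJ/mol
  T = 329.7 K: K = (3.620, 0.531, 0.427), RR gives ψ = 0.215, H_out = 9.636 kJ/mol
  T = 324.4 K: K = (3.330, 0.502, 0.408), RR gives ψ = 0.162, H_out = 6.793 kJ/mol
  T = 327.0 K: K = (3.471, 0.516, 0.417), RR gives ψ = 0.189, H_out = 8.214 kJ/mol
  T = 325.7 K: K = (3.400, 0.509, 0.412), RR gives ψ = 0.175, H_out = 7.510 kJ/mol
Linear interpolation between T = 325.7 (H_out = 7.510) and T = 327.0 (H_out = 8.214) on hF = 8.022 gives T ≈ 326.6 K, at which ψ = 0.18.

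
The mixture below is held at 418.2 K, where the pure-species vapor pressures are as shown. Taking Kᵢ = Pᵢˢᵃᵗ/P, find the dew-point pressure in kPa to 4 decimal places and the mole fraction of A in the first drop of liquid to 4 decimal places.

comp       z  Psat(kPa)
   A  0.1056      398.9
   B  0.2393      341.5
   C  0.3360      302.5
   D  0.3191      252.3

At the dew point ψ → 1, so Σzᵢ/Kᵢ = 1 with Kᵢ = Pᵢˢᵃᵗ/P ⇒ 1/P = Σzᵢ/Pᵢˢᵃᵗ.
1/P = 0.1056/398.9 + 0.2393/341.5 + 0.3360/302.5 + 0.3191/252.3 = 0.0033410 ⇒ P = 299.3144 kPa
xᵢ = zᵢP/Pᵢˢᵃᵗ ⇒ x_A = 0.1056·299.3144/398.9 = 0.0792

Pdew = 299.3144 kPa, x_A = 0.0792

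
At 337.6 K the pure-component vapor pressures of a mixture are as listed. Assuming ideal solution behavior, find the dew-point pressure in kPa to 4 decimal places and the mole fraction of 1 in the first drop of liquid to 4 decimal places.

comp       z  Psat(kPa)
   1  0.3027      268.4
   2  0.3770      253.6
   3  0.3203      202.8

Pdew = 238.4486 kPa, x_1 = 0.2689

At the dew point ψ → 1, so Σzᵢ/Kᵢ = 1 with Kᵢ = Pᵢˢᵃᵗ/P ⇒ 1/P = Σzᵢ/Pᵢˢᵃᵗ.
1/P = 0.3027/268.4 + 0.3770/253.6 + 0.3203/202.8 = 0.0041938 ⇒ P = 238.4486 kPa
xᵢ = zᵢP/Pᵢˢᵃᵗ ⇒ x_1 = 0.3027·238.4486/268.4 = 0.2689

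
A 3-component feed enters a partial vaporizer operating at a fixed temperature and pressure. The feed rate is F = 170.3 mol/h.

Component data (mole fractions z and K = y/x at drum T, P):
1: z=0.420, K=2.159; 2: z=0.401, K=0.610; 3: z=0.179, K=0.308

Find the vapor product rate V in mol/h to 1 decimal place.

V = 60.2 mol/h

Iterate (Newton) starting at ψ = 0.6:
  ψ = 0.600: g = -0.1289, g' = -0.551 → ψ = 0.366
  ψ = 0.366: g = -0.0066, g' = -0.515 → ψ = 0.353
Converged at ψ = 0.353.
Then V = ψ·F = 0.3534·170.3 = 60.2 mol/h and L = F − V = 110.1 mol/h.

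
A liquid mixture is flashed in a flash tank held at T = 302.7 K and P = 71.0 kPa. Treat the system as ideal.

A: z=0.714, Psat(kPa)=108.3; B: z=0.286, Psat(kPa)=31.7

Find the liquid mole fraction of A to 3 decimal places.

Raoult's law: Kᵢ = Pᵢˢᵃᵗ/P = Pᵢˢᵃᵗ/71.0.
  K_A = 108.3/71.0 = 1.52535, K_B = 31.7/71.0 = 0.44648
Material balance + equilibrium reduce to Σ zᵢ(Kᵢ−1)/(1+ψ(Kᵢ−1)) = 0.
Check two-phase: ΣzᵢKᵢ = 1.217 > 1 and Σzᵢ/Kᵢ = 1.109 > 1, so g(0) = 0.217 > 0 and g(1) = -0.109 < 0.
Binary case is linear: z₁(K₁−1)(1+ψ(K₂−1)) + z₂(K₂−1)(1+ψ(K₁−1)) = 0
⇒ ψ = [z₁(K₁−1)+z₂(K₂−1)] / [−(K₁−1)(K₂−1)] = 0.2168/0.2908 = 0.746
Compositions from xᵢ = zᵢ/(1+ψ(Kᵢ−1)), yᵢ = Kᵢxᵢ:
  A: x = 0.513, y = 0.783
  B: x = 0.487, y = 0.217

x_A = 0.513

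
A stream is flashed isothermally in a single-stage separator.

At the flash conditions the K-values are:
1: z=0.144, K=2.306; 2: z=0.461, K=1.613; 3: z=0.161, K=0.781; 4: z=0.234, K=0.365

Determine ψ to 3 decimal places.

ψ = 0.671

Material balance + equilibrium reduce to Σ zᵢ(Kᵢ−1)/(1+ψ(Kᵢ−1)) = 0.
g(0) = ΣzᵢKᵢ − 1 = 0.287 and g(1) = 1 − Σzᵢ/Kᵢ = -0.195, so a root lies in (0, 1).
Newton–Raphson from ψ = 0.5:
  ψ = 0.500: g = 0.0728, g' = -0.404 → ψ = 0.680
  ψ = 0.680: g = -0.0040, g' = -0.458 → ψ = 0.672
  ψ = 0.672: g = -0.0000, g' = -0.454 → ψ = 0.671
Converged at ψ = 0.671.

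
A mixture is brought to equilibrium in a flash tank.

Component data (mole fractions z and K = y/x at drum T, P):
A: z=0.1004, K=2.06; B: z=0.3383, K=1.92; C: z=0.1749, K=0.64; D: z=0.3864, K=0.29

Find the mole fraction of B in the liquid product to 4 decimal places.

Material balance + equilibrium reduce to Σ zᵢ(Kᵢ−1)/(1+ψ(Kᵢ−1)) = 0.
Feasibility: ΣzᵢKᵢ = 1.0804, Σzᵢ/Kᵢ = 1.8306 — both > 1, two phases present.
Iterate (Newton) starting at ψ = 0.31:
  ψ = 0.3100: g = -0.10037, g' = -0.5862 → ψ = 0.1388
  ψ = 0.1388: g = -0.00184, g' = -0.5757 → ψ = 0.1356
Converged at ψ = 0.1356.
Compositions from xᵢ = zᵢ/(1+ψ(Kᵢ−1)), yᵢ = Kᵢxᵢ:
  A: x = 0.0878, y = 0.1808
  B: x = 0.3008, y = 0.5775
  C: x = 0.1839, y = 0.1177
  D: x = 0.4276, y = 0.1240

x_B = 0.3008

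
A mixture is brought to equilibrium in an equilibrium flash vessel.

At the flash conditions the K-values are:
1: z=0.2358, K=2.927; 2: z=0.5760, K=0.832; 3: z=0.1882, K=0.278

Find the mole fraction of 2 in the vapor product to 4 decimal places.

Material balance + equilibrium reduce to Σ zᵢ(Kᵢ−1)/(1+V/F(Kᵢ−1)) = 0.
Check two-phase: ΣzᵢKᵢ = 1.2217 > 1 and Σzᵢ/Kᵢ = 1.4498 > 1, so g(0) = 0.2217 > 0 and g(1) = -0.4498 < 0.
Newton–Raphson from V/F = 0.33:
  V/F = 0.3300: g = -0.00307, g' = -0.5145 → V/F = 0.3240
Converged at V/F = 0.3240.
Compositions from xᵢ = zᵢ/(1+V/F(Kᵢ−1)), yᵢ = Kᵢxᵢ:
  1: x = 0.1452, y = 0.4249
  2: x = 0.6092, y = 0.5068
  3: x = 0.2457, y = 0.0683

y_2 = 0.5068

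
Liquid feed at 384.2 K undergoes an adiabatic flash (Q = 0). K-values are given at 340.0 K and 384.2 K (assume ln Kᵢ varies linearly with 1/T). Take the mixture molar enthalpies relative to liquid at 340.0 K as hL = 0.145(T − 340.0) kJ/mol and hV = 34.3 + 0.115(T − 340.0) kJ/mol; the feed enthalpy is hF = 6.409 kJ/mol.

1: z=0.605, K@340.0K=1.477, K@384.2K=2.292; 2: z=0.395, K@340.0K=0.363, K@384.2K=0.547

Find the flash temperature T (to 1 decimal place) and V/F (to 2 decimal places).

Adiabatic flash: solve Rachford–Rice at each trial T, then check hF = ψ·hV(T) + (1−ψ)·hL(T).
  T = 340.0 K: K = (1.477, 0.363), RR gives ψ = 0.122, H_out = 4.173 kJ/mol
  T = 384.2 K: K = (2.292, 0.547), RR gives ψ = 1.000, H_out = 39.383 kJ/mol
  T = 362.1 K: K = (1.865, 0.451), RR gives ψ = 0.646, H_out = 24.922 kJ/mol
  T = 351.1 K: K = (1.667, 0.406), RR gives ψ = 0.426, H_out = 16.094 kJ/mol
  T = 345.6 K: K = (1.571, 0.385), RR gives ψ = 0.292, H_out = 10.767 kJ/mol
  T = 342.8 K: K = (1.524, 0.374), RR gives ψ = 0.212, H_out = 7.657 kJ/mol
  T = 341.4 K: K = (1.500, 0.368), RR gives ψ = 0.168, H_out = 5.969 kJ/mol
Linear interpolation between T = 341.4 (H_out = 5.969) and T = 342.8 (H_out = 7.657) on hF = 6.409 gives T ≈ 341.8 K, at which ψ = 0.18.

T = 341.8 K, V/F = 0.18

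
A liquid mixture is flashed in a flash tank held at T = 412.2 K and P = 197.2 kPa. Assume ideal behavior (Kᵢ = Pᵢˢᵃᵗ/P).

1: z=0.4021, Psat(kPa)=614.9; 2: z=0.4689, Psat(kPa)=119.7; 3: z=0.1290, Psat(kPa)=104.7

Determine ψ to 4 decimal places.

ψ = 0.6975

Raoult's law: Kᵢ = Pᵢˢᵃᵗ/P = Pᵢˢᵃᵗ/197.2.
  K_1 = 614.9/197.2 = 3.118154, K_2 = 119.7/197.2 = 0.606998, K_3 = 104.7/197.2 = 0.530933
Rachford–Rice: g(ψ) = Σ zᵢ(Kᵢ−1)/(1+ψ(Kᵢ−1)) = 0.
Feasibility: ΣzᵢKᵢ = 1.6069, Σzᵢ/Kᵢ = 1.1444 — both > 1, two phases present.
Iterate (Newton) starting at ψ = 0.54:
  ψ = 0.5400: g = 0.08233, g' = -0.5601 → ψ = 0.6870
  ψ = 0.6870: g = 0.00520, g' = -0.4970 → ψ = 0.6974
  ψ = 0.6974: g = 0.00002, g' = -0.4941 → ψ = 0.6975
Converged at ψ = 0.6975.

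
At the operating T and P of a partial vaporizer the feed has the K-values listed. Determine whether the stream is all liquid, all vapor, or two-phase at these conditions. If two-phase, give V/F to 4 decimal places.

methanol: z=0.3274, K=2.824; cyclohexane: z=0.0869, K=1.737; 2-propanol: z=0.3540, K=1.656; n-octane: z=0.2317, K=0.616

ΣzᵢKᵢ = 1.8045; Σzᵢ/Kᵢ = 0.7559.
Since Σzᵢ/Kᵢ < 1 the mixture is above its dew point — single vapor phase.

all vapor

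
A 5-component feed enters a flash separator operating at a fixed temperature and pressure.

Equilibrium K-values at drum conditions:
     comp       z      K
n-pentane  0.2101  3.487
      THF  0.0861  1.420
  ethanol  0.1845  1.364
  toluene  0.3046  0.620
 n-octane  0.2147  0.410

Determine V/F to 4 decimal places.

V/F = 0.4941

Material balance + equilibrium reduce to Σ zᵢ(Kᵢ−1)/(1+V/F(Kᵢ−1)) = 0.
Check two-phase: ΣzᵢKᵢ = 1.3834 > 1 and Σzᵢ/Kᵢ = 1.2711 > 1, so g(0) = 0.3834 > 0 and g(1) = -0.2711 < 0.
Newton–Raphson from V/F = 0.5:
  V/F = 0.5000: g = -0.00297, g' = -0.5035 → V/F = 0.4941
Converged at V/F = 0.4941.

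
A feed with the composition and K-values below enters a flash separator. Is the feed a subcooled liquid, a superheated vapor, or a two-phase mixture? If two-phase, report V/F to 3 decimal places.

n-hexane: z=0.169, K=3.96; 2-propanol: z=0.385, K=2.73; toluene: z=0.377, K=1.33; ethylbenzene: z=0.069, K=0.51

superheated vapor

ΣzᵢKᵢ = 2.257; Σzᵢ/Kᵢ = 0.602.
Since Σzᵢ/Kᵢ < 1 the mixture is above its dew point — single vapor phase.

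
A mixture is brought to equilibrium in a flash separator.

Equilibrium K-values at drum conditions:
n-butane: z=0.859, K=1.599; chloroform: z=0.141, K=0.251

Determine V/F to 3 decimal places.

Rachford–Rice: g(V/F) = Σ zᵢ(Kᵢ−1)/(1+V/F(Kᵢ−1)) = 0.
g(0) = ΣzᵢKᵢ − 1 = 0.409 and g(1) = 1 − Σzᵢ/Kᵢ = -0.099, so a root lies in (0, 1).
Binary case is linear: z₁(K₁−1)(1+V/F(K₂−1)) + z₂(K₂−1)(1+V/F(K₁−1)) = 0
⇒ V/F = [z₁(K₁−1)+z₂(K₂−1)] / [−(K₁−1)(K₂−1)] = 0.4089/0.4487 = 0.911

V/F = 0.911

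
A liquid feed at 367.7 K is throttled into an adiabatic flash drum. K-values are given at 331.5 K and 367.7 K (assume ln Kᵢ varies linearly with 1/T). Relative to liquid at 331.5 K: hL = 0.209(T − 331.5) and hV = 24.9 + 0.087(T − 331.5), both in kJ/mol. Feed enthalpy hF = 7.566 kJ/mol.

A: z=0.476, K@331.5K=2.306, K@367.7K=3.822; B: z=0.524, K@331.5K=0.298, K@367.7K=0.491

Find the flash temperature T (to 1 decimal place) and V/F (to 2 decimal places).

Adiabatic flash: solve Rachford–Rice at each trial T, then check hF = ψ·hV(T) + (1−ψ)·hL(T).
  T = 331.5 K: K = (2.306, 0.298), RR gives ψ = 0.277, H_out = 6.893 kJ/mol
  T = 367.7 K: K = (3.822, 0.491), RR gives ψ = 0.749, H_out = 22.918 kJ/mol
  T = 349.6 K: K = (3.008, 0.387), RR gives ψ = 0.516, H_out = 15.495 kJ/mol
  T = 340.6 K: K = (2.645, 0.341), RR gives ψ = 0.404, H_out = 11.513 kJ/mol
  T = 336.1 K: K = (2.474, 0.319), RR gives ψ = 0.344, H_out = 9.331 kJ/mol
  T = 333.8 K: K = (2.389, 0.309), RR gives ψ = 0.311, H_out = 8.142 kJ/mol
Linear interpolation between T = 331.5 (H_out = 6.893) and T = 333.8 (H_out = 8.142) on hF = 7.566 gives T ≈ 332.7 K, at which ψ = 0.30.

T = 332.7 K, V/F = 0.30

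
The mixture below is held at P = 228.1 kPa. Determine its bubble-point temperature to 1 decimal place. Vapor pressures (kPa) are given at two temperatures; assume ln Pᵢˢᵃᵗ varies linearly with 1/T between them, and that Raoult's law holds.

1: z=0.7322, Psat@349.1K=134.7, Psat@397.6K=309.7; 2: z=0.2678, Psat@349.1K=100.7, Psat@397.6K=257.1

Bubble-point temperature: ΣzᵢPᵢˢᵃᵗ(T) = P. Interpolate ln Pᵢˢᵃᵗ = aᵢ + bᵢ/T.
  T = 349.1 K: ΣzᵢPᵢˢᵃᵗ = 125.59 kPa
  T = 397.6 K: ΣzᵢPᵢˢᵃᵗ = 295.61 kPa
  T = 373.4 K: ΣzᵢPᵢˢᵃᵗ = 198.24 kPa
  T = 385.5 K: ΣzᵢPᵢˢᵃᵗ = 243.59 kPa
  T = 379.4 K: ΣzᵢPᵢˢᵃᵗ = 219.92 kPa
  T = 382.4 K: ΣzᵢPᵢˢᵃᵗ = 231.35 kPa
  T = 380.9 K: ΣzᵢPᵢˢᵃᵗ = 225.59 kPa
Interpolating between 380.9 K and 382.4 K gives T ≈ 381.6 K.

T = 381.6 K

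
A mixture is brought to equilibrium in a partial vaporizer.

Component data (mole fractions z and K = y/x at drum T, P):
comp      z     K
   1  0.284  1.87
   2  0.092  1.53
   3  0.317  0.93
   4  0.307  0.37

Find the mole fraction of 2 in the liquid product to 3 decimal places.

x_2 = 0.082

Rachford–Rice: g(ψ) = Σ zᵢ(Kᵢ−1)/(1+ψ(Kᵢ−1)) = 0.
Feasibility: ΣzᵢKᵢ = 1.080, Σzᵢ/Kᵢ = 1.383 — both > 1, two phases present.
Newton–Raphson from ψ = 0.31:
  ψ = 0.310: g = -0.0266, g' = -0.342 → ψ = 0.232
Converged at ψ = 0.232.
Compositions from xᵢ = zᵢ/(1+ψ(Kᵢ−1)), yᵢ = Kᵢxᵢ:
  1: x = 0.236, y = 0.442
  2: x = 0.082, y = 0.125
  3: x = 0.322, y = 0.300
  4: x = 0.359, y = 0.133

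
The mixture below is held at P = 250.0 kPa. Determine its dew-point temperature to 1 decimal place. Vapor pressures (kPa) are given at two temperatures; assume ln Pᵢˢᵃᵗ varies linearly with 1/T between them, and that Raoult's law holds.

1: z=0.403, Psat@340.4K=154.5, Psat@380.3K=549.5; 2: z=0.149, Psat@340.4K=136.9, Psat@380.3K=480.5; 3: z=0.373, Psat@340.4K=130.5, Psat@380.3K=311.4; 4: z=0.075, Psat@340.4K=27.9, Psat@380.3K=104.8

T = 368.7 K

Dew-point temperature: Σzᵢ·P/Pᵢˢᵃᵗ(T) = 1. Interpolate ln Pᵢˢᵃᵗ = aᵢ + bᵢ/T.
  T = 340.4 K: ΣzᵢP/Pᵢˢᵃᵗ = 2.3108
  T = 380.3 K: ΣzᵢP/Pᵢˢᵃᵗ = 0.7392
  T = 360.4 K: ΣzᵢP/Pᵢˢᵃᵗ = 1.2582
  T = 370.4 K: ΣzᵢP/Pᵢˢᵃᵗ = 0.9552
  T = 365.4 K: ΣzᵢP/Pᵢˢᵃᵗ = 1.0939
  T = 367.9 K: ΣzᵢP/Pᵢˢᵃᵗ = 1.0216
Interpolating between 367.9 K and 370.4 K gives T ≈ 368.7 K.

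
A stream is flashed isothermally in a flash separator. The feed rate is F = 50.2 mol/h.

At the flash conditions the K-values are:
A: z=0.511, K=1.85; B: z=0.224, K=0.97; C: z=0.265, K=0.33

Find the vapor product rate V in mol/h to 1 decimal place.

Let ψ = V/F and solve Σ zᵢ(Kᵢ−1)/(1+ψ(Kᵢ−1)) = 0.
Feasibility: ΣzᵢKᵢ = 1.250, Σzᵢ/Kᵢ = 1.310 — both > 1, two phases present.
Newton–Raphson from ψ = 0.41:
  ψ = 0.410: g = 0.0705, g' = -0.429 → ψ = 0.574
  ψ = 0.574: g = -0.0035, g' = -0.481 → ψ = 0.567
Converged at ψ = 0.567.
Then V = ψ·F = 0.5669·50.2 = 28.5 mol/h and L = F − V = 21.7 mol/h.

V = 28.5 mol/h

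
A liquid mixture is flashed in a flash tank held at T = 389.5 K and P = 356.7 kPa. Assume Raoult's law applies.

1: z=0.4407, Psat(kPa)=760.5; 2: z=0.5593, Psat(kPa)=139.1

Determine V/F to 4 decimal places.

Raoult's law: Kᵢ = Pᵢˢᵃᵗ/P = Pᵢˢᵃᵗ/356.7.
  K_1 = 760.5/356.7 = 2.132044, K_2 = 139.1/356.7 = 0.389964
Rachford–Rice: g(V/F) = Σ zᵢ(Kᵢ−1)/(1+V/F(Kᵢ−1)) = 0.
Check two-phase: ΣzᵢKᵢ = 1.1577 > 1 and Σzᵢ/Kᵢ = 1.6409 > 1, so g(0) = 0.1577 > 0 and g(1) = -0.6409 < 0.
Binary case is linear: z₁(K₁−1)(1+V/F(K₂−1)) + z₂(K₂−1)(1+V/F(K₁−1)) = 0
⇒ V/F = [z₁(K₁−1)+z₂(K₂−1)] / [−(K₁−1)(K₂−1)] = 0.15770/0.69059 = 0.2284

V/F = 0.2284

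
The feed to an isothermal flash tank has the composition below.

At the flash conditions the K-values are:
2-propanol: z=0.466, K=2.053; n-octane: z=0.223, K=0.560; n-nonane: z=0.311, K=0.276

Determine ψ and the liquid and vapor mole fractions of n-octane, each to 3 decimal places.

ψ = 0.255, x_n-octane = 0.251, y_n-octane = 0.141

Let ψ = V/F and solve Σ zᵢ(Kᵢ−1)/(1+ψ(Kᵢ−1)) = 0.
g(0) = ΣzᵢKᵢ − 1 = 0.167 and g(1) = 1 − Σzᵢ/Kᵢ = -0.752, so a root lies in (0, 1).
Newton–Raphson from ψ = 0.61:
  ψ = 0.610: g = -0.2386, g' = -0.795 → ψ = 0.310
  ψ = 0.310: g = -0.0340, g' = -0.623 → ψ = 0.255
Converged at ψ = 0.255.
Compositions from xᵢ = zᵢ/(1+ψ(Kᵢ−1)), yᵢ = Kᵢxᵢ:
  2-propanol: x = 0.367, y = 0.754
  n-octane: x = 0.251, y = 0.141
  n-nonane: x = 0.382, y = 0.105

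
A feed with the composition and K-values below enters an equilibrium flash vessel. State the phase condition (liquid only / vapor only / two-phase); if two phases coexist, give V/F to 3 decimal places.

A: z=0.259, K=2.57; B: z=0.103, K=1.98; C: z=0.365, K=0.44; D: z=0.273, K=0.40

two-phase, V/F = 0.169

ΣzᵢKᵢ = 1.139; Σzᵢ/Kᵢ = 1.665.
Both exceed 1, so a two-phase solution exists.
Rachford–Rice: g(ψ) = Σ zᵢ(Kᵢ−1)/(1+ψ(Kᵢ−1)) = 0.
Newton iteration, ψ⁰ = 0.5:
  ψ = 0.500: g = -0.2223, g' = -0.666 → ψ = 0.166
  ψ = 0.166: g = 0.0019, g' = -0.735 → ψ = 0.169
Converged at ψ = 0.169.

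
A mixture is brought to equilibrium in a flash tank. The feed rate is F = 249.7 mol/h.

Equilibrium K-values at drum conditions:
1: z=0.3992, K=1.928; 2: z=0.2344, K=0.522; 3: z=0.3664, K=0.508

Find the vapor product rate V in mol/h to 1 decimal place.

V = 43.2 mol/h

Rachford–Rice: g(V/F) = Σ zᵢ(Kᵢ−1)/(1+V/F(Kᵢ−1)) = 0.
Check two-phase: ΣzᵢKᵢ = 1.0781 > 1 and Σzᵢ/Kᵢ = 1.3774 > 1, so g(0) = 0.0781 > 0 and g(1) = -0.3774 < 0.
Newton–Raphson from V/F = 0.35:
  V/F = 0.3500: g = -0.07269, g' = -0.4025 → V/F = 0.1694
  V/F = 0.1694: g = 0.00155, g' = -0.4257 → V/F = 0.1731
Converged at V/F = 0.1731.
Then V = V/F·F = 0.1731·249.7 = 43.2 mol/h and L = F − V = 206.5 mol/h.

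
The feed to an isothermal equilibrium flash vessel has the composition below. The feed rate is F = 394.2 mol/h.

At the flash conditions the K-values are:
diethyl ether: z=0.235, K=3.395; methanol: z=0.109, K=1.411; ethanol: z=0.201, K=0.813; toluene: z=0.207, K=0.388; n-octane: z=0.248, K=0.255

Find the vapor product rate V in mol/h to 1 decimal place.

Material balance + equilibrium reduce to Σ zᵢ(Kᵢ−1)/(1+V/F(Kᵢ−1)) = 0.
Feasibility: ΣzᵢKᵢ = 1.259, Σzᵢ/Kᵢ = 1.900 — both > 1, two phases present.
Iterate (Newton) starting at V/F = 0.5:
  V/F = 0.500: g = -0.2252, g' = -0.811 → V/F = 0.222
  V/F = 0.222: g = 0.0010, g' = -0.899 → V/F = 0.223
Converged at V/F = 0.223.
Then V = V/F·F = 0.2235·394.2 = 88.1 mol/h and L = F − V = 306.1 mol/h.

V = 88.1 mol/h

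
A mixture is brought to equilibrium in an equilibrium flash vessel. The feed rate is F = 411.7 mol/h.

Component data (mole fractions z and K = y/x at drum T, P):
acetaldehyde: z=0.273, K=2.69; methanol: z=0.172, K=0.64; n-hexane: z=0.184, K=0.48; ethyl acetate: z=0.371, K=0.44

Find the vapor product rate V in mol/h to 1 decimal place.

Newton–Raphson from ψ = 0.53:
  ψ = 0.530: g = -0.2607, g' = -0.581 → ψ = 0.081
  ψ = 0.081: g = 0.0242, g' = -0.808 → ψ = 0.111
  ψ = 0.111: g = 0.0007, g' = -0.765 → ψ = 0.112
Converged at ψ = 0.112.
Then V = ψ·F = 0.1122·411.7 = 46.2 mol/h and L = F − V = 365.5 mol/h.

V = 46.2 mol/h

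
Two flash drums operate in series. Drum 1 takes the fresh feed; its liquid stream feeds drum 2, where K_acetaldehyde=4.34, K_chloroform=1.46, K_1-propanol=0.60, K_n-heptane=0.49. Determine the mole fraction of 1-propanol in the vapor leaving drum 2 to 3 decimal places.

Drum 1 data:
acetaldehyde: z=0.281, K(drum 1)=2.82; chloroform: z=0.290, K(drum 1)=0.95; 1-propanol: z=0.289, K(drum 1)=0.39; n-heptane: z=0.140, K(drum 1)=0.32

y_1-propanol (drum 2) = 0.276

Drum 1:
Iterate (Newton) starting at ψ₁ = 0.37:
  ψ₁ = 0.370: g = -0.0640, g' = -0.628 → ψ₁ = 0.268
  ψ₁ = 0.268: g = 0.0019, g' = -0.672 → ψ₁ = 0.271
Converged at ψ₁ = 0.271.
Drum-1 compositions:
  acetaldehyde: x = 0.188, y = 0.531
  chloroform: x = 0.294, y = 0.279
  1-propanol: x = 0.346, y = 0.135
  n-heptane: x = 0.172, y = 0.055
Drum-2 feed = drum-1 liquid: z₂ = (0.1882, 0.2940, 0.3462, 0.1716).
Drum 2:
Material balance + equilibrium reduce to Σ zᵢ(Kᵢ−1)/(1+ψ₂(Kᵢ−1)) = 0.
Check two-phase: ΣzᵢKᵢ = 1.538 > 1 and Σzᵢ/Kᵢ = 1.172 > 1, so g(0) = 0.538 > 0 and g(1) = -0.172 < 0.
Newton iteration, ψ₂⁰ = 0.52:
  ψ₂ = 0.520: g = 0.0449, g' = -0.492 → ψ₂ = 0.611
  ψ₂ = 0.611: g = 0.0018, g' = -0.456 → ψ₂ = 0.615
Converged at ψ₂ = 0.615.
  acetaldehyde: x = 0.062, y = 0.267
  chloroform: x = 0.229, y = 0.335
  1-propanol: x = 0.459, y = 0.276
  n-heptane: x = 0.250, y = 0.123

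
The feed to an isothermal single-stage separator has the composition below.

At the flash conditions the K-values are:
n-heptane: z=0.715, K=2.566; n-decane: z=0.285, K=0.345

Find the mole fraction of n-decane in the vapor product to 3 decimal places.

Binary case is linear: z₁(K₁−1)(1+β(K₂−1)) + z₂(K₂−1)(1+β(K₁−1)) = 0
⇒ β = [z₁(K₁−1)+z₂(K₂−1)] / [−(K₁−1)(K₂−1)] = 0.9330/1.0257 = 0.910
Compositions from xᵢ = zᵢ/(1+β(Kᵢ−1)), yᵢ = Kᵢxᵢ:
  n-heptane: x = 0.295, y = 0.757
  n-decane: x = 0.705, y = 0.243

y_n-decane = 0.243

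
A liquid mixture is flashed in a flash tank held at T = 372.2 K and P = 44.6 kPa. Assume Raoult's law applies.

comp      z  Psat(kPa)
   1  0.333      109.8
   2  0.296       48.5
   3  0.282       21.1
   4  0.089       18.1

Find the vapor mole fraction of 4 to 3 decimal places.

y_4 = 0.054

Raoult's law: Kᵢ = Pᵢˢᵃᵗ/P = Pᵢˢᵃᵗ/44.6.
  K_1 = 109.8/44.6 = 2.46188, K_2 = 48.5/44.6 = 1.08744, K_3 = 21.1/44.6 = 0.47309, K_4 = 18.1/44.6 = 0.40583
Material balance + equilibrium reduce to Σ zᵢ(Kᵢ−1)/(1+V/F(Kᵢ−1)) = 0.
Feasibility: ΣzᵢKᵢ = 1.311, Σzᵢ/Kᵢ = 1.223 — both > 1, two phases present.
Iterate (Newton) starting at V/F = 0.53:
  V/F = 0.530: g = 0.0157, g' = -0.446 → V/F = 0.565
Converged at V/F = 0.565.
Compositions from xᵢ = zᵢ/(1+V/F(Kᵢ−1)), yᵢ = Kᵢxᵢ:
  1: x = 0.182, y = 0.449
  2: x = 0.282, y = 0.307
  3: x = 0.402, y = 0.190
  4: x = 0.134, y = 0.054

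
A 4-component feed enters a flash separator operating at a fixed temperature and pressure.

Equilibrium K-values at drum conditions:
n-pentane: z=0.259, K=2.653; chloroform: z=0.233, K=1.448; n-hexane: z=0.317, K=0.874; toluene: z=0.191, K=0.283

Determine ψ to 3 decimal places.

ψ = 0.626

Let ψ = V/F and solve Σ zᵢ(Kᵢ−1)/(1+ψ(Kᵢ−1)) = 0.
Feasibility: ΣzᵢKᵢ = 1.356, Σzᵢ/Kᵢ = 1.296 — both > 1, two phases present.
Iterate (Newton) starting at ψ = 0.5:
  ψ = 0.500: g = 0.0636, g' = -0.488 → ψ = 0.630
  ψ = 0.630: g = -0.0022, g' = -0.531 → ψ = 0.626
Converged at ψ = 0.626.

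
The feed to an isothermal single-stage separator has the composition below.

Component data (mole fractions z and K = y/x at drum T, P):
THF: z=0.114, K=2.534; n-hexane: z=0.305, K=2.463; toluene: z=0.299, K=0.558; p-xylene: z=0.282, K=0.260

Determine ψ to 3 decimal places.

ψ = 0.312

Rachford–Rice: g(ψ) = Σ zᵢ(Kᵢ−1)/(1+ψ(Kᵢ−1)) = 0.
Feasibility: ΣzᵢKᵢ = 1.280, Σzᵢ/Kᵢ = 1.789 — both > 1, two phases present.
Newton–Raphson from ψ = 0.69:
  ψ = 0.690: g = -0.3095, g' = -0.991 → ψ = 0.378
  ψ = 0.378: g = -0.0500, g' = -0.760 → ψ = 0.312
Converged at ψ = 0.312.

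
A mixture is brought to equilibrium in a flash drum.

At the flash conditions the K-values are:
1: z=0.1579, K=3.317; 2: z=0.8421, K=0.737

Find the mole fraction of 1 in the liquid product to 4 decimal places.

x_1 = 0.1019

Rachford–Rice: g(ψ) = Σ zᵢ(Kᵢ−1)/(1+ψ(Kᵢ−1)) = 0.
Feasibility: ΣzᵢKᵢ = 1.1444, Σzᵢ/Kᵢ = 1.1902 — both > 1, two phases present.
Iterate (Newton) starting at ψ = 0.35:
  ψ = 0.3500: g = -0.04190, g' = -0.3291 → ψ = 0.2227
  ψ = 0.2227: g = 0.00608, g' = -0.4346 → ψ = 0.2367
  ψ = 0.2367: g = 0.00010, g' = -0.4198 → ψ = 0.2369
Converged at ψ = 0.2369.
Compositions from xᵢ = zᵢ/(1+ψ(Kᵢ−1)), yᵢ = Kᵢxᵢ:
  1: x = 0.1019, y = 0.3381
  2: x = 0.8981, y = 0.6619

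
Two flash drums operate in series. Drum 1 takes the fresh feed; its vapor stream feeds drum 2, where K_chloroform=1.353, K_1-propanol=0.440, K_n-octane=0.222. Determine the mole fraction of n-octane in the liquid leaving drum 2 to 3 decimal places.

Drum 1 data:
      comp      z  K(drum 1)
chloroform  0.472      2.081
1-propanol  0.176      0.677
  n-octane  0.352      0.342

Drum 1:
Let ψ₁ = V/F and solve Σ zᵢ(Kᵢ−1)/(1+ψ₁(Kᵢ−1)) = 0.
Feasibility: ΣzᵢKᵢ = 1.222, Σzᵢ/Kᵢ = 1.516 — both > 1, two phases present.
Newton iteration, ψ₁⁰ = 0.5:
  ψ₁ = 0.500: g = -0.0818, g' = -0.597 → ψ₁ = 0.363
  ψ₁ = 0.363: g = -0.0023, g' = -0.571 → ψ₁ = 0.359
Converged at ψ₁ = 0.359.
Drum-1 compositions:
  chloroform: x = 0.340, y = 0.708
  1-propanol: x = 0.199, y = 0.135
  n-octane: x = 0.461, y = 0.158
Drum-2 feed = drum-1 vapor: z₂ = (0.7076, 0.1348, 0.1576).
Drum 2:
Let ψ₂ = V/F and solve Σ zᵢ(Kᵢ−1)/(1+ψ₂(Kᵢ−1)) = 0.
Check two-phase: ΣzᵢKᵢ = 1.052 > 1 and Σzᵢ/Kᵢ = 1.539 > 1, so g(0) = 0.052 > 0 and g(1) = -0.539 < 0.
Newton–Raphson from ψ₂ = 0.5:
  ψ₂ = 0.500: g = -0.0932, g' = -0.401 → ψ₂ = 0.267
  ψ₂ = 0.267: g = -0.0154, g' = -0.284 → ψ₂ = 0.213
  ψ₂ = 0.213: g = -0.0005, g' = -0.268 → ψ₂ = 0.212
Converged at ψ₂ = 0.212.
  chloroform: x = 0.658, y = 0.891
  1-propanol: x = 0.153, y = 0.067
  n-octane: x = 0.189, y = 0.042

x_n-octane (drum 2) = 0.189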